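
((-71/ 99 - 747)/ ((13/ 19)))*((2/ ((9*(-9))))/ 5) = 2812912/ 521235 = 5.40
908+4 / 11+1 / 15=908.43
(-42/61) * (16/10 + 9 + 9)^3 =-39530064/7625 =-5184.27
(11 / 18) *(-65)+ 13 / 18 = -39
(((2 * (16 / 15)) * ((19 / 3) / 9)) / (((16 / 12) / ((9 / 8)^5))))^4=2981326469522972481 / 175921860444160000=16.95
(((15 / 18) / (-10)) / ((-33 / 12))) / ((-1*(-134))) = 1 / 4422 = 0.00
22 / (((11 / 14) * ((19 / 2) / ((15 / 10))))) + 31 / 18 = 2101 / 342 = 6.14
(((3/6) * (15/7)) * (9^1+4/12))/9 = 10/9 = 1.11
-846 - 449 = -1295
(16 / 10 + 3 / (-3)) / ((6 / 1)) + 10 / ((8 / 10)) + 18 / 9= 73 / 5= 14.60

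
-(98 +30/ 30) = -99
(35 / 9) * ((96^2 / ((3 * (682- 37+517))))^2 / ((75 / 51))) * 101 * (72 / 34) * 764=3020180.69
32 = 32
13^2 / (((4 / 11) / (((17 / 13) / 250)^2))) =3179 / 250000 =0.01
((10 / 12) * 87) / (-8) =-145 / 16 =-9.06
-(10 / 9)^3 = -1000 / 729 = -1.37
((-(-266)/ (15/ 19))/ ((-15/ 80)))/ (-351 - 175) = 40432/ 11835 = 3.42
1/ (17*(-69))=-1/ 1173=-0.00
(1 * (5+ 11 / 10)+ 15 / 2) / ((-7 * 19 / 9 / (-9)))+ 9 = 11493 / 665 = 17.28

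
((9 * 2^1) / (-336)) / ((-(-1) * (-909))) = 1 / 16968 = 0.00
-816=-816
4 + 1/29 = 117/29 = 4.03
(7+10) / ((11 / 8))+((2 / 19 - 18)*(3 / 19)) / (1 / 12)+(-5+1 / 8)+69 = 1352771 / 31768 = 42.58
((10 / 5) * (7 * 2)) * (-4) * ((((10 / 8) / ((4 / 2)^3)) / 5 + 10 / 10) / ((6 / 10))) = -385 / 2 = -192.50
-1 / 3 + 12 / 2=17 / 3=5.67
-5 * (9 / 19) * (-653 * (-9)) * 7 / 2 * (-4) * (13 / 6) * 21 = 168464205 / 19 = 8866537.11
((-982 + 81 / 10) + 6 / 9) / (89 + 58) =-4171 / 630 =-6.62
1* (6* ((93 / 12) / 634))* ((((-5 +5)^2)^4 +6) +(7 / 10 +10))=15531 / 12680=1.22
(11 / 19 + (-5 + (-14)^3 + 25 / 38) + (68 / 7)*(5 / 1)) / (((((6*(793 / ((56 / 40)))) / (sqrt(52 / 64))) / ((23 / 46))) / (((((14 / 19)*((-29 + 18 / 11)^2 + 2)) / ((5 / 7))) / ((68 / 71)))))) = -289.45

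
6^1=6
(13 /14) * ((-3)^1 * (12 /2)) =-117 /7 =-16.71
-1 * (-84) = 84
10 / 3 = 3.33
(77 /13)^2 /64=5929 /10816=0.55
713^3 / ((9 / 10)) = 3624670970 / 9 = 402741218.89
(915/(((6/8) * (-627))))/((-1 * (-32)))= -305/5016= -0.06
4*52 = 208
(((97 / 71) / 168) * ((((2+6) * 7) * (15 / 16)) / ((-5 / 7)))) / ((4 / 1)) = -679 / 4544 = -0.15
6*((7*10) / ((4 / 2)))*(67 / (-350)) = -201 / 5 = -40.20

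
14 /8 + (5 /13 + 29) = 1619 /52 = 31.13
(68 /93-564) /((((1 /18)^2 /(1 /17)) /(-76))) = 429967872 /527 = 815878.31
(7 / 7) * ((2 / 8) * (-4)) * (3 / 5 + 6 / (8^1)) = -27 / 20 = -1.35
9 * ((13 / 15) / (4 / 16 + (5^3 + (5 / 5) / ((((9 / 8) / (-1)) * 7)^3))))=39007332 / 626357495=0.06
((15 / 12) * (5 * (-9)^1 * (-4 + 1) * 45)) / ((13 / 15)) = 455625 / 52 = 8762.02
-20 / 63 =-0.32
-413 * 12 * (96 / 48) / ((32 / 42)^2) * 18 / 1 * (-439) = 2158822449 / 16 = 134926403.06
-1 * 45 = -45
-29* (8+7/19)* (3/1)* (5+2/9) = -72239/19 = -3802.05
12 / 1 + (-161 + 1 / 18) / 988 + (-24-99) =-1976921 / 17784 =-111.16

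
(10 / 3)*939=3130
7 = 7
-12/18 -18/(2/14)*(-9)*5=5669.33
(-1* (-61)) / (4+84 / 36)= 183 / 19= 9.63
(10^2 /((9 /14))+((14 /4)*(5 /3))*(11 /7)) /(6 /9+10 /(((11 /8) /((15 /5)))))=32615 /4452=7.33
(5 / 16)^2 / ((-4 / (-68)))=425 / 256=1.66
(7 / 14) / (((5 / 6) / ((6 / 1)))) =18 / 5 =3.60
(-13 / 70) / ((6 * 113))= -13 / 47460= -0.00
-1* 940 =-940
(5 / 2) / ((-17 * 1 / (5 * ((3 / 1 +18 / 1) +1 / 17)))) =-4475 / 289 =-15.48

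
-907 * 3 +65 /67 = -182242 /67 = -2720.03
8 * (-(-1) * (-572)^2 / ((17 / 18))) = 47114496 / 17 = 2771440.94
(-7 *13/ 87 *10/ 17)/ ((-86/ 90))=13650/ 21199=0.64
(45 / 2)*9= 405 / 2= 202.50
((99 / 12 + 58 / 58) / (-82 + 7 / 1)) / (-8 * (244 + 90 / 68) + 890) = 629 / 5470200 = 0.00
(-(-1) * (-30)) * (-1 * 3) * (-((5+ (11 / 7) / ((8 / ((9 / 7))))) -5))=-4455 / 196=-22.73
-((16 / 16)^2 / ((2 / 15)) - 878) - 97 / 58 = 25196 / 29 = 868.83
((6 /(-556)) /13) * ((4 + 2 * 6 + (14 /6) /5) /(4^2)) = -19 /22240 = -0.00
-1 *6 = -6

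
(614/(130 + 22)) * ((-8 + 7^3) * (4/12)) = 102845/228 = 451.07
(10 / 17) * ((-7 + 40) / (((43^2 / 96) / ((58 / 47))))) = 1837440 / 1477351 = 1.24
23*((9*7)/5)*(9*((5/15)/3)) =1449/5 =289.80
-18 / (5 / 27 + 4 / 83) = -40338 / 523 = -77.13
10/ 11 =0.91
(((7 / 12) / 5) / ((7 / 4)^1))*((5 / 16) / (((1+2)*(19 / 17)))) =17 / 2736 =0.01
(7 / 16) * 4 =7 / 4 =1.75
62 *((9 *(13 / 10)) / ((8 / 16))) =7254 / 5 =1450.80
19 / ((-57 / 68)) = -22.67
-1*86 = -86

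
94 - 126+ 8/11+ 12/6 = -322/11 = -29.27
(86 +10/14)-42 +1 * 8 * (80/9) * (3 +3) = 9899/21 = 471.38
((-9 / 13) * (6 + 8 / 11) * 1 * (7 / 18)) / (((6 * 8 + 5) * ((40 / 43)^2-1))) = 478891 / 1887171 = 0.25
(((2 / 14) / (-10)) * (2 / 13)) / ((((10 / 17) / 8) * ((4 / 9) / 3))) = -0.20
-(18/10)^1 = -9/5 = -1.80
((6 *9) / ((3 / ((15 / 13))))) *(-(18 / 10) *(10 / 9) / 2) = -270 / 13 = -20.77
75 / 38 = 1.97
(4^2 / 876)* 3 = 4 / 73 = 0.05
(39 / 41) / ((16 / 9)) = 351 / 656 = 0.54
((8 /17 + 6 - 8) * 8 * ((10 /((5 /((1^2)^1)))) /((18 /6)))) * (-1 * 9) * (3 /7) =3744 /119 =31.46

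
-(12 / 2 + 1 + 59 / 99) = -752 / 99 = -7.60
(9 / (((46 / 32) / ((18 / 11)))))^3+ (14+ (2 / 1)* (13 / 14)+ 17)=125624494526 / 113359939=1108.19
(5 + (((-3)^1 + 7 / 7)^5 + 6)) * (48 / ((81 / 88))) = -9856 / 9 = -1095.11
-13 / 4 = -3.25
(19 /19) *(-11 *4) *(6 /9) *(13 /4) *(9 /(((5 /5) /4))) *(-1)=3432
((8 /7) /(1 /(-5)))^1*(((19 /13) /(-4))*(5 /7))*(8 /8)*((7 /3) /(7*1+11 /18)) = 5700 /12467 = 0.46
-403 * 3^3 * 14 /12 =-25389 /2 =-12694.50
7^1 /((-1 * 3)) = -7 /3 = -2.33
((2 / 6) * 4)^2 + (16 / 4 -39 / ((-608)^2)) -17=-37336415 / 3326976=-11.22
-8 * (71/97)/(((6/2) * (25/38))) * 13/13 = -21584/7275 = -2.97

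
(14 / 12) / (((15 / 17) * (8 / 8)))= 1.32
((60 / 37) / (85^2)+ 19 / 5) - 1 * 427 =-22626376 / 53465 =-423.20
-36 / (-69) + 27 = 633 / 23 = 27.52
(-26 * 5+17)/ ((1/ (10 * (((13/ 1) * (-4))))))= 58760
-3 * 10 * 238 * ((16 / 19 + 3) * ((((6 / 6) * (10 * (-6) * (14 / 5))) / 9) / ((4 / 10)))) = 24323600 / 19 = 1280189.47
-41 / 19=-2.16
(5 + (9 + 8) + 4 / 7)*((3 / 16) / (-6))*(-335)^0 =-79 / 112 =-0.71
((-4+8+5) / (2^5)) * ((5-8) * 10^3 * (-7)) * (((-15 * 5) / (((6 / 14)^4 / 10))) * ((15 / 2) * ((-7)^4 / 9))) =-3152625546875 / 12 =-262718795572.92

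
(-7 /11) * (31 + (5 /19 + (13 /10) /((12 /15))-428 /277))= -9237669 /463144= -19.95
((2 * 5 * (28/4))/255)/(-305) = -14/15555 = -0.00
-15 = -15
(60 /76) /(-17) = -15 /323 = -0.05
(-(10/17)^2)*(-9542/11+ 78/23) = 21860800/73117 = 298.98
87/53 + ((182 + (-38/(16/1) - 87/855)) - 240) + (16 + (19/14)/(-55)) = -398797843/9304680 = -42.86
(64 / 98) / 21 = 32 / 1029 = 0.03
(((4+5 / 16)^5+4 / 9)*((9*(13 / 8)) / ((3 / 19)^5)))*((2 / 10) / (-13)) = -6972930728997611 / 2038431744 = -3420733.00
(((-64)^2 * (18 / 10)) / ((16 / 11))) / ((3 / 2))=16896 / 5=3379.20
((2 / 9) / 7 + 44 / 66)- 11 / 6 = -143 / 126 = -1.13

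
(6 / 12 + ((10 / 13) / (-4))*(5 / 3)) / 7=1 / 39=0.03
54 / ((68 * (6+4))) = 27 / 340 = 0.08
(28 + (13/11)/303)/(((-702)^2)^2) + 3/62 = 1214157487082239/25092588006568368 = 0.05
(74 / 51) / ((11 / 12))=1.58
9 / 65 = 0.14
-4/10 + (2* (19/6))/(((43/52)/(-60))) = -98886/215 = -459.93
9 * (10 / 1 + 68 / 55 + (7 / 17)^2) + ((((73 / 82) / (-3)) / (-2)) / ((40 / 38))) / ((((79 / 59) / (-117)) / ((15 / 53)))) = 4329484484661 / 43658351440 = 99.17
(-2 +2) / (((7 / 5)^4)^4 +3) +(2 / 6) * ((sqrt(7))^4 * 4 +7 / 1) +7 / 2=427 / 6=71.17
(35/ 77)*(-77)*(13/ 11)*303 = -137865/ 11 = -12533.18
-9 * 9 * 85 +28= -6857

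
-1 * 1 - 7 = -8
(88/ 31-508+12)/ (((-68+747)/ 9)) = -6.54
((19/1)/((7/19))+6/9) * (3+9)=4388/7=626.86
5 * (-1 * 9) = -45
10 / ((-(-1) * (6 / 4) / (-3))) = -20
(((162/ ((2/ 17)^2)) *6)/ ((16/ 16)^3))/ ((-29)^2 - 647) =361.99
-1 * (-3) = 3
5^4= 625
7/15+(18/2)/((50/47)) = 1339/150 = 8.93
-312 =-312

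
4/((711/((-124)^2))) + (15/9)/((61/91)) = 3859579/43371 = 88.99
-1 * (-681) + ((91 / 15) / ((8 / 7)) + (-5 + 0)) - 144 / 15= 16121 / 24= 671.71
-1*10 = -10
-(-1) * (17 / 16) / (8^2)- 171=-175087 / 1024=-170.98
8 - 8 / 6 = 20 / 3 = 6.67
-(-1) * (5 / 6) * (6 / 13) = 5 / 13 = 0.38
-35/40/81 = -7/648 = -0.01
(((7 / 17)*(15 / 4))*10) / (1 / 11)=5775 / 34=169.85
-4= -4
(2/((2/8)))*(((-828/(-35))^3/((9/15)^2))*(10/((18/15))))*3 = 2522949120/343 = 7355536.79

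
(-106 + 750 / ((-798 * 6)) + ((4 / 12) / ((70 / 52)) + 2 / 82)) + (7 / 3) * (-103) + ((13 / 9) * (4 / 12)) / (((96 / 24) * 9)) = -346.20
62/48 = 31/24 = 1.29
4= 4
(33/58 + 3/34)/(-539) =-324/265727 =-0.00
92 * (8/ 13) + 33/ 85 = 62989/ 1105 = 57.00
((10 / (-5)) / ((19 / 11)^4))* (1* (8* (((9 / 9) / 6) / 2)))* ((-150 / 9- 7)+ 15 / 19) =76367456 / 22284891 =3.43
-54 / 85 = -0.64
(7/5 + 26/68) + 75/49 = 27597/8330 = 3.31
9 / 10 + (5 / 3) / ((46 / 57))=2.97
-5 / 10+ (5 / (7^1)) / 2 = -1 / 7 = -0.14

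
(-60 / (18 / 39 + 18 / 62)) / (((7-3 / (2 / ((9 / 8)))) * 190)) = -12896 / 163115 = -0.08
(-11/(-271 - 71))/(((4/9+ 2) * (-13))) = -1/988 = -0.00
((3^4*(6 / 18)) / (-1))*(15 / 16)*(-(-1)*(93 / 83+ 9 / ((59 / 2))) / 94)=-2827305 / 7365088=-0.38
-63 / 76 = -0.83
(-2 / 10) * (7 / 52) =-0.03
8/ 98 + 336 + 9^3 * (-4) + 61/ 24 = -3030995/ 1176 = -2577.38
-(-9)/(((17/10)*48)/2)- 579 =-39357/68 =-578.78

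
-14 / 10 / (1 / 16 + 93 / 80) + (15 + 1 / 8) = 783 / 56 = 13.98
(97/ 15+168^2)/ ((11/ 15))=423457/ 11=38496.09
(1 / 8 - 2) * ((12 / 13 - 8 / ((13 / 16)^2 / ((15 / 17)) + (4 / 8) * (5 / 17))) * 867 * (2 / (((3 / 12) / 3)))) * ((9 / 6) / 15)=23751660942 / 759733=31263.17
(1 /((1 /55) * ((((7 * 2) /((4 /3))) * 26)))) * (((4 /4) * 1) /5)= 11 /273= 0.04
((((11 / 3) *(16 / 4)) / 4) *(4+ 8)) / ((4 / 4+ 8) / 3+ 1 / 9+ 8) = 99 / 25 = 3.96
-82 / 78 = -41 / 39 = -1.05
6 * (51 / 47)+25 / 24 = 8519 / 1128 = 7.55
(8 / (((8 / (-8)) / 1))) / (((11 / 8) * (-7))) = 64 / 77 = 0.83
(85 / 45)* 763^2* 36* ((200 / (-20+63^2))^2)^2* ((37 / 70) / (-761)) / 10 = -3347970752000000 / 185068792645741961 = -0.02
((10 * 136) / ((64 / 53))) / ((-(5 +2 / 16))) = -219.76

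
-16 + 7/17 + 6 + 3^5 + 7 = 4087/17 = 240.41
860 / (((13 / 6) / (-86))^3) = -118153762560 / 2197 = -53779591.52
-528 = -528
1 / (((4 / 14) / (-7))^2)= 2401 / 4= 600.25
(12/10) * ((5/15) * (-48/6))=-3.20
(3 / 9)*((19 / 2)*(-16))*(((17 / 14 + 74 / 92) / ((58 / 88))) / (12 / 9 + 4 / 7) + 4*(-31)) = 12408596 / 2001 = 6201.20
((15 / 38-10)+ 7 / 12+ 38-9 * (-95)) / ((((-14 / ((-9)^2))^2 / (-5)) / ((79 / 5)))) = -34821879831 / 14896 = -2337666.48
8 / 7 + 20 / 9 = 212 / 63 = 3.37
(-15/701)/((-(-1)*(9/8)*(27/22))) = -880/56781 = -0.02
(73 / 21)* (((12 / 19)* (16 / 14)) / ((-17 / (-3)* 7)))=7008 / 110789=0.06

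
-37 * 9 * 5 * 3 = -4995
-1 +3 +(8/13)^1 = 34/13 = 2.62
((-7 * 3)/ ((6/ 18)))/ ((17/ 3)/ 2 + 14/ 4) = -189/ 19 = -9.95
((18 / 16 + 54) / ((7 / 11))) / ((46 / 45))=31185 / 368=84.74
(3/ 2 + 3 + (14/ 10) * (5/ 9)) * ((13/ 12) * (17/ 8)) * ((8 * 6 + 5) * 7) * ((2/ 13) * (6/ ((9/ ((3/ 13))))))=599165/ 5616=106.69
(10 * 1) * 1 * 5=50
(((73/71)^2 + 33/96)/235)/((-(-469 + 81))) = 225979/14708428160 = 0.00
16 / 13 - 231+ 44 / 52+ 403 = 2263 / 13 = 174.08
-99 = -99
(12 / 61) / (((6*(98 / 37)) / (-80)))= -2960 / 2989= -0.99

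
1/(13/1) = 1/13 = 0.08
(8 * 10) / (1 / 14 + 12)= 1120 / 169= 6.63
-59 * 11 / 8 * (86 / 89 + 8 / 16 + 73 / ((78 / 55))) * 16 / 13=-238516586 / 45123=-5285.92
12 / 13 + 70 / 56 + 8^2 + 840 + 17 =923.17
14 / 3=4.67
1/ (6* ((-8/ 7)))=-7/ 48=-0.15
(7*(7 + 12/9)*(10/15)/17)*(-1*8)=-2800/153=-18.30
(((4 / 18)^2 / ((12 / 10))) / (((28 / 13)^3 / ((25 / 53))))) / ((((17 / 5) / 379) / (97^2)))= 4896578854375 / 2403118368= 2037.59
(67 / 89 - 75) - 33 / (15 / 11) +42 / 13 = -550827 / 5785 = -95.22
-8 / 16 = -1 / 2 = -0.50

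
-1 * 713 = -713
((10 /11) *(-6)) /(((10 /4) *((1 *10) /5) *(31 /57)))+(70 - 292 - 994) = -415340 /341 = -1218.01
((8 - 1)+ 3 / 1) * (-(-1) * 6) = 60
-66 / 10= -33 / 5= -6.60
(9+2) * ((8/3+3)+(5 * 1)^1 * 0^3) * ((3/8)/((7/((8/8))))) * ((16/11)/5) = 34/35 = 0.97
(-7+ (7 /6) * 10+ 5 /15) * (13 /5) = 13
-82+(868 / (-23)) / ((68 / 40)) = -40742 / 391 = -104.20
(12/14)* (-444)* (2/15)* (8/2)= -7104/35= -202.97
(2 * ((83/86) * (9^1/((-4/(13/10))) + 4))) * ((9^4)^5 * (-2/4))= -1009086233101725090483/80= -12613577913771563631.04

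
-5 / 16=-0.31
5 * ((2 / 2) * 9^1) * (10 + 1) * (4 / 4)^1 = 495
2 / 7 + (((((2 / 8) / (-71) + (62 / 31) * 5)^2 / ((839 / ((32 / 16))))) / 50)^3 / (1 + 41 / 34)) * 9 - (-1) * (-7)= -2844616934823542207641041354923 / 423666379834452205914400000000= -6.71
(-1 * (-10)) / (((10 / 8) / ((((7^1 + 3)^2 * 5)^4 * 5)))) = 2500000000000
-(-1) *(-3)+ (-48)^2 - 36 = 2265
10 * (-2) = -20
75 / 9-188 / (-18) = 169 / 9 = 18.78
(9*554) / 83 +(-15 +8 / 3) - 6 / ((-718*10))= 42675077 / 893910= 47.74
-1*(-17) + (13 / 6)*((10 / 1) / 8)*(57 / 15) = 655 / 24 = 27.29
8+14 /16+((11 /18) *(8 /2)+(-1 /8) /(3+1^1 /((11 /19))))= 42281 /3744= 11.29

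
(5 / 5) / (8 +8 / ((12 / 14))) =3 / 52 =0.06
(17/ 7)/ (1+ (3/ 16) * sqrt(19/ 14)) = 8704/ 3413 - 816 * sqrt(266)/ 23891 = 1.99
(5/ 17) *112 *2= 1120/ 17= 65.88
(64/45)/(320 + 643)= 64/43335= 0.00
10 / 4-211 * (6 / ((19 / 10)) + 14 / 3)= -187927 / 114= -1648.48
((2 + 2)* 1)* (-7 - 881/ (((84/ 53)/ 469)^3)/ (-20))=39448266424111/ 8640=4565771576.86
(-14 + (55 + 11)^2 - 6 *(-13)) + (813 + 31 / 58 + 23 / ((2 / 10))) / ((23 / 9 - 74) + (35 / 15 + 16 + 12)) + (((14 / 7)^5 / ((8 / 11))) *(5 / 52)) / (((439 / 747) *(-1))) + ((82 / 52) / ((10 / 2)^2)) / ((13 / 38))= 34950627088227 / 7960694300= 4390.40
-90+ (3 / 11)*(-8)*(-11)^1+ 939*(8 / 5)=7182 / 5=1436.40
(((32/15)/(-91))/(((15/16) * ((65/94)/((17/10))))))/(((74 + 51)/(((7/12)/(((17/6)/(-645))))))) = 0.07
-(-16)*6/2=48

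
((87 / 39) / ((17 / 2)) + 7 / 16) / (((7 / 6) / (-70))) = -42.00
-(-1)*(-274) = -274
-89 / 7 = -12.71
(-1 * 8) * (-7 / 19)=56 / 19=2.95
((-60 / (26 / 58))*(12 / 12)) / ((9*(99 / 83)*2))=-6.23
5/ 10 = 1/ 2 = 0.50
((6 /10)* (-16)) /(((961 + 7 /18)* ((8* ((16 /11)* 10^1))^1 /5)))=-297 /692200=-0.00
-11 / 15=-0.73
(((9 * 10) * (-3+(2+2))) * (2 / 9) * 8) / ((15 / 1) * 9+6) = 160 / 141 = 1.13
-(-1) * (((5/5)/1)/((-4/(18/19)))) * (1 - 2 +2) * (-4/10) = 0.09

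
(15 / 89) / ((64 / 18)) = 135 / 2848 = 0.05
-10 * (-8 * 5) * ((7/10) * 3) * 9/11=7560/11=687.27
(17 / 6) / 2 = 17 / 12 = 1.42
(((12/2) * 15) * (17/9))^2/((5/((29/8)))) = 41905/2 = 20952.50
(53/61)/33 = 53/2013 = 0.03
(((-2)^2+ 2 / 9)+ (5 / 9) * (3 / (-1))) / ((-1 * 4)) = -23 / 36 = -0.64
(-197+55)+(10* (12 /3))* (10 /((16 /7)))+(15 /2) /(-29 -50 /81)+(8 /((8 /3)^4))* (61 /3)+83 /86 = 1950439483 /52816384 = 36.93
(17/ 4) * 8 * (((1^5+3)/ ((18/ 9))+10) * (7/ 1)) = 2856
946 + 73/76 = 71969/76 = 946.96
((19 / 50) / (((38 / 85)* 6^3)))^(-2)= 18662400 / 289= 64575.78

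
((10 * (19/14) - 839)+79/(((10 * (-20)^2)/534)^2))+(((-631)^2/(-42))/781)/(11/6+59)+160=-1060337131734379/1596364000000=-664.22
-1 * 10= -10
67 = 67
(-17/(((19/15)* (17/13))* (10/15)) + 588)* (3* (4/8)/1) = 65277/76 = 858.91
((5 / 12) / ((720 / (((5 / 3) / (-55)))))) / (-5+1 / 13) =13 / 3649536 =0.00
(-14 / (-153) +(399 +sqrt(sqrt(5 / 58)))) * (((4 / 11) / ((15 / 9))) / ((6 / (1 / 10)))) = 5^(1 / 4) * 58^(3 / 4) / 15950 +5551 / 3825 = 1.45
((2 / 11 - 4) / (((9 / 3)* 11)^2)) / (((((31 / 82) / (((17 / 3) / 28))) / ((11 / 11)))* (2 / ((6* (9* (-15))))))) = 31365 / 41261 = 0.76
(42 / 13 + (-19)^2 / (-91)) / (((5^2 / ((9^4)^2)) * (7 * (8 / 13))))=-2884130307 / 9800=-294299.01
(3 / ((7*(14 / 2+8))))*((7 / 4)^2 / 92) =7 / 7360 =0.00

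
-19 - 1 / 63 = -1198 / 63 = -19.02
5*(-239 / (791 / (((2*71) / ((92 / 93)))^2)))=-52101532755 / 1673756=-31128.51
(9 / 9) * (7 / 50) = 7 / 50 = 0.14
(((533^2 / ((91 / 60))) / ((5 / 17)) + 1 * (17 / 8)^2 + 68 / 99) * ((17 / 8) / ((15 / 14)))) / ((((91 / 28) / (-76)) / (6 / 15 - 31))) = 155099855498543 / 171600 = 903845311.76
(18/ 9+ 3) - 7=-2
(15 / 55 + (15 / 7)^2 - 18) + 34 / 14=-5771 / 539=-10.71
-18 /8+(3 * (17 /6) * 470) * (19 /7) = 303557 /28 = 10841.32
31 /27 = 1.15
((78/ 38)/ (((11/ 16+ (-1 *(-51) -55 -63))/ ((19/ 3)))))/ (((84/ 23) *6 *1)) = -598/ 66843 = -0.01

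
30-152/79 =2218/79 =28.08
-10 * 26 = -260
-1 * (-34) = 34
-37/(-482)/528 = 37/254496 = 0.00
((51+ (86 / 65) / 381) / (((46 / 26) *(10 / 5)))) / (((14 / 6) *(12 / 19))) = 3428417 / 350520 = 9.78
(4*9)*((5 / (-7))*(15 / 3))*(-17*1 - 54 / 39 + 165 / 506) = 2321.81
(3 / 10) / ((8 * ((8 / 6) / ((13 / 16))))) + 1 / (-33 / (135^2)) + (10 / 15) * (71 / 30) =-279124673 / 506880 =-550.67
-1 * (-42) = 42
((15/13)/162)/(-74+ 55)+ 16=16.00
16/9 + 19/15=137/45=3.04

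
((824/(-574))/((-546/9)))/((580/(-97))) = -0.00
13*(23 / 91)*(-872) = -20056 / 7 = -2865.14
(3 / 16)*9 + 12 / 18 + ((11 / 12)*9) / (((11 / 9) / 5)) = 1733 / 48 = 36.10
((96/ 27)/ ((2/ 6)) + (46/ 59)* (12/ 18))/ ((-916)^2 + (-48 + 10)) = 330/ 24751031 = 0.00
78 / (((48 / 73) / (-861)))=-817089 / 8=-102136.12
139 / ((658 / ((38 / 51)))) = 2641 / 16779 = 0.16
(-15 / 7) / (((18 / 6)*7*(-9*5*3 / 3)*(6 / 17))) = 17 / 2646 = 0.01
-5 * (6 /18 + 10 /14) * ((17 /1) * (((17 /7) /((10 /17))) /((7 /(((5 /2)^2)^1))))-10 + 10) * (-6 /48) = 1351075 /32928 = 41.03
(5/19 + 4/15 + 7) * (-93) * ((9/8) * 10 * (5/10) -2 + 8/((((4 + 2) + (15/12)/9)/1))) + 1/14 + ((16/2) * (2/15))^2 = -91261475503/26453700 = -3449.86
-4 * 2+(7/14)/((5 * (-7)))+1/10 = -277/35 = -7.91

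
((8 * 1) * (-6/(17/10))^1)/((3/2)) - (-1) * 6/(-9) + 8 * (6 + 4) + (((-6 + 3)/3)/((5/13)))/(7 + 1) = 122777/2040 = 60.18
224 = 224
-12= -12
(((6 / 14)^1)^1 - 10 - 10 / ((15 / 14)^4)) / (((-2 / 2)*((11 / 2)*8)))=1216199 / 3118500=0.39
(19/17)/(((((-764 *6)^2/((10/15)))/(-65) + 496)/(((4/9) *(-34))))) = 1235/35423262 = 0.00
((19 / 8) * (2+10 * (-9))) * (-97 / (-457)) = -44.36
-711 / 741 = -0.96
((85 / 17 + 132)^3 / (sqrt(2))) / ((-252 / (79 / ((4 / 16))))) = -203136887 * sqrt(2) / 126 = -2279991.59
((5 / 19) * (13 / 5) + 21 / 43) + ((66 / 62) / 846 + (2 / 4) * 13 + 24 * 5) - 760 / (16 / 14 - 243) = 790899540511 / 6045884151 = 130.82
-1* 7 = -7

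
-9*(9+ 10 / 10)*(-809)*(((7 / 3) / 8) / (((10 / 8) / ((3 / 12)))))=16989 / 4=4247.25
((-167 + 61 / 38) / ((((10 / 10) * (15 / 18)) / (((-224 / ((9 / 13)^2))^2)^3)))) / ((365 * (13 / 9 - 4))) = 2217292381731803.32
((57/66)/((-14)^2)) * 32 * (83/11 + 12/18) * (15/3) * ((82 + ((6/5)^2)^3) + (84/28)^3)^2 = 521152596312436/7177734375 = 72606.84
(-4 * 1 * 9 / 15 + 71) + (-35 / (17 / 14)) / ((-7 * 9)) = 52829 / 765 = 69.06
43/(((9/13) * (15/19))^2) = 2623387/18225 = 143.94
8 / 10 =4 / 5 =0.80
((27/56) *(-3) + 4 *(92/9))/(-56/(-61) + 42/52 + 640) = 15764047/256479804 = 0.06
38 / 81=0.47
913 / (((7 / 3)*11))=35.57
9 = 9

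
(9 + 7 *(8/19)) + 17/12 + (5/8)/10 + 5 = 16805/912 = 18.43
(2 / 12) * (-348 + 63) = -95 / 2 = -47.50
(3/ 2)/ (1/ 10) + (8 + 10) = 33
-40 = -40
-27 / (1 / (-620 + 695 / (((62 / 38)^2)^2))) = 13014267975 / 923521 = 14092.01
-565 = -565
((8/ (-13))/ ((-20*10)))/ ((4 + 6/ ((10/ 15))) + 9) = 1/ 7150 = 0.00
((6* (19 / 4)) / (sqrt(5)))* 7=399* sqrt(5) / 10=89.22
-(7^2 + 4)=-53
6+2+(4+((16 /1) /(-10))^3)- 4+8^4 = 4099.90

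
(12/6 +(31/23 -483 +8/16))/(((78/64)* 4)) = -29388/299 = -98.29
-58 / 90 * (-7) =203 / 45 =4.51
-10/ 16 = -5/ 8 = -0.62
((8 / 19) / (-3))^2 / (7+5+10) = 32 / 35739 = 0.00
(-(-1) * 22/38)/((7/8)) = 88/133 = 0.66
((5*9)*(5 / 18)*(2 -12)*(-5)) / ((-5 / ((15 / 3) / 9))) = -625 / 9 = -69.44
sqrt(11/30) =sqrt(330)/30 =0.61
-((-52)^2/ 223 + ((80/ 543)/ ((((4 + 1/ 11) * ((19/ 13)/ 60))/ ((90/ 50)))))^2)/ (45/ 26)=-1317101078176/ 118681145235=-11.10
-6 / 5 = -1.20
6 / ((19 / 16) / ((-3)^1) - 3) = -288 / 163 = -1.77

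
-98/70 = -7/5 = -1.40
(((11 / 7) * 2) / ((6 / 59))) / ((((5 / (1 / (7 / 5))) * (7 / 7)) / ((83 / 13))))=28.19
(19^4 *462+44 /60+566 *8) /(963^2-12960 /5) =903192461 /13871655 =65.11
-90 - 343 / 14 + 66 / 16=-883 / 8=-110.38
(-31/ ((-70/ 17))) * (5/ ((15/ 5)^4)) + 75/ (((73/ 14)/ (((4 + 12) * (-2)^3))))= -152371129/ 82782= -1840.63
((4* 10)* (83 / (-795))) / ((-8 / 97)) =8051 / 159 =50.64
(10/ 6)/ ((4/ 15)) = 25/ 4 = 6.25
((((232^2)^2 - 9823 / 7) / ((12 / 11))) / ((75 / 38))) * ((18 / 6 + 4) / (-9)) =-52325216801 / 50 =-1046504336.02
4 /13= 0.31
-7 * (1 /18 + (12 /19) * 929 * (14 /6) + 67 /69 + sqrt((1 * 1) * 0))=-75439301 /7866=-9590.55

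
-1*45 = -45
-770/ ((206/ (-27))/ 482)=5010390/ 103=48644.56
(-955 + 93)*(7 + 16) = -19826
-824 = -824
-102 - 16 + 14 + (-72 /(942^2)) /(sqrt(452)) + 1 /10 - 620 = -7239 /10 - sqrt(113) /2785337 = -723.90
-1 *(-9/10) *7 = 63/10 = 6.30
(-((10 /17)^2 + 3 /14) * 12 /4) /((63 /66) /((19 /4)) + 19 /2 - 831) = 1421409 /694501969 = 0.00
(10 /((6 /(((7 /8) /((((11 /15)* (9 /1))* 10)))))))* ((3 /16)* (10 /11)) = 175 /46464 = 0.00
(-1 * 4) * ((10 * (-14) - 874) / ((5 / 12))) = 48672 / 5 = 9734.40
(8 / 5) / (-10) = -4 / 25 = -0.16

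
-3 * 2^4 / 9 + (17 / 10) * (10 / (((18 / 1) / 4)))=-14 / 9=-1.56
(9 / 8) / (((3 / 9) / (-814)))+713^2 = 2022487 / 4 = 505621.75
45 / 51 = 0.88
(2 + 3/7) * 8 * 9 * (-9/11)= -11016/77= -143.06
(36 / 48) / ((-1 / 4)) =-3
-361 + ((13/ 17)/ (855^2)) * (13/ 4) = -17945201531/ 49709700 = -361.00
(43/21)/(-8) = -43/168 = -0.26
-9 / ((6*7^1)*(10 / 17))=-51 / 140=-0.36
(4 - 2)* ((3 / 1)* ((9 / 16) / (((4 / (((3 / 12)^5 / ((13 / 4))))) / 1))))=27 / 106496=0.00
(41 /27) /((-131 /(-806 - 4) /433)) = 532590 /131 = 4065.57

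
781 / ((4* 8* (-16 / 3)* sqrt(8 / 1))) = -2343* sqrt(2) / 2048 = -1.62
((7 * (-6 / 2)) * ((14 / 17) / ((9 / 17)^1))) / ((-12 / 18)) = 49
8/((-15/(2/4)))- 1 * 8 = -124/15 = -8.27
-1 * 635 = -635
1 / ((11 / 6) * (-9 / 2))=-4 / 33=-0.12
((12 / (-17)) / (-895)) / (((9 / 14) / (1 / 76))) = 14 / 867255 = 0.00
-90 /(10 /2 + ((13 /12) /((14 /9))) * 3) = -5040 /397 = -12.70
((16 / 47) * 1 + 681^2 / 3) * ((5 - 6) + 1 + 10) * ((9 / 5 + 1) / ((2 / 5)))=508592350 / 47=10821113.83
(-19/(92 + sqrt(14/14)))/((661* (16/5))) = -0.00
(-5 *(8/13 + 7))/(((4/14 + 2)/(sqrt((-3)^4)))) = -31185/208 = -149.93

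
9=9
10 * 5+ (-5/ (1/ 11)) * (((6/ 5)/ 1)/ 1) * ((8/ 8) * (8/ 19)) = 422/ 19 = 22.21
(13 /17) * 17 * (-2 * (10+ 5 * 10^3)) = -130260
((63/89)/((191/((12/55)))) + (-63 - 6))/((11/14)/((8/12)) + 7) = -1806292572/214102405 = -8.44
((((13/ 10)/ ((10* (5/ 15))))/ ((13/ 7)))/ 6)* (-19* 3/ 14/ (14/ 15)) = -171/ 1120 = -0.15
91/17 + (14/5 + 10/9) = 7087/765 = 9.26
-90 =-90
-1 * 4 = -4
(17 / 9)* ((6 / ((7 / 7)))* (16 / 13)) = 544 / 39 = 13.95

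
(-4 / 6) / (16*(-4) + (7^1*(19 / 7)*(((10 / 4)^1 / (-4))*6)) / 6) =16 / 1821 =0.01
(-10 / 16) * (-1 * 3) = 15 / 8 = 1.88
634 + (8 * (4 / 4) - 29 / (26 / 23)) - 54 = 14621 / 26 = 562.35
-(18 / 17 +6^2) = -630 / 17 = -37.06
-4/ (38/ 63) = -126/ 19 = -6.63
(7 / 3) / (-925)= -7 / 2775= -0.00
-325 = -325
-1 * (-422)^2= -178084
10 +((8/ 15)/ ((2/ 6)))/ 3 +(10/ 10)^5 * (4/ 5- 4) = 22/ 3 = 7.33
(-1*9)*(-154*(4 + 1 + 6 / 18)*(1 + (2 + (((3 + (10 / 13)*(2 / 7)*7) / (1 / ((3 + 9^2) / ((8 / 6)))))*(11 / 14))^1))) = 21876624 / 13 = 1682817.23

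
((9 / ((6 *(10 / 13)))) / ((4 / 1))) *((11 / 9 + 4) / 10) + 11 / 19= 38009 / 45600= 0.83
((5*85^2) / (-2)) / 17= -2125 / 2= -1062.50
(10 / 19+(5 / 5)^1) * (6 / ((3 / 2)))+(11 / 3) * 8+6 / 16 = 16331 / 456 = 35.81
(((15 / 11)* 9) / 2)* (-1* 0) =0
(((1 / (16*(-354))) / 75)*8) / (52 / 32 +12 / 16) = -2 / 252225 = -0.00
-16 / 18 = -8 / 9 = -0.89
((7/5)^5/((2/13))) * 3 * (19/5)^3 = 4495889307/781250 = 5754.74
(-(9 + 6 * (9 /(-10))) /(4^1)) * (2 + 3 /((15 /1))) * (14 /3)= -231 /25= -9.24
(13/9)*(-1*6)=-26/3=-8.67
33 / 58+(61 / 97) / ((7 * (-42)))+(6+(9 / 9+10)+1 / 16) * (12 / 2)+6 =360389149 / 3308088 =108.94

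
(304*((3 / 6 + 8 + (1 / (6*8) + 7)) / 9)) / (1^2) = 14155 / 27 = 524.26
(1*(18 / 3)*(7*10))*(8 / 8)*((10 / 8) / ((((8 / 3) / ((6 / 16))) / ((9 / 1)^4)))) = 31000725 / 64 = 484386.33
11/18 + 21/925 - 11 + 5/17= -2850899/283050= -10.07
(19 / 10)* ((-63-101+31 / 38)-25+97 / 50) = -44233 / 125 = -353.86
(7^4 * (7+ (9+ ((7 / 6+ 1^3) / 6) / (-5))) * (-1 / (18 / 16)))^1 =-13767334 / 405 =-33993.42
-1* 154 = -154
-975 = -975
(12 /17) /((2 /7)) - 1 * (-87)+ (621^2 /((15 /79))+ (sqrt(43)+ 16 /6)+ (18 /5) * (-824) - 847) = sqrt(43)+ 516966941 /255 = 2027327.89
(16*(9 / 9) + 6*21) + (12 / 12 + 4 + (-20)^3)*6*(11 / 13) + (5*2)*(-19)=-40638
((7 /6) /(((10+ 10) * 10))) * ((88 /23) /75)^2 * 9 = 3388 /24796875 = 0.00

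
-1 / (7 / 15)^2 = -225 / 49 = -4.59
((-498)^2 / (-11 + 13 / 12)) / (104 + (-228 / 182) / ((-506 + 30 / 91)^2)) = -3150849536262144 / 13102917702875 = -240.47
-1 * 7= -7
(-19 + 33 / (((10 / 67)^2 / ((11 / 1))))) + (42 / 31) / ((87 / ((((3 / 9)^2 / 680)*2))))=223872460099 / 13754700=16276.07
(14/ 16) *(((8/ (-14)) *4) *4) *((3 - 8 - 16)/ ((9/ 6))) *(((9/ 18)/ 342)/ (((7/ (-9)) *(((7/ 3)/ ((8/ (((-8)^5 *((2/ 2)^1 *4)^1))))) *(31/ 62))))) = 3/ 272384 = 0.00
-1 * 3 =-3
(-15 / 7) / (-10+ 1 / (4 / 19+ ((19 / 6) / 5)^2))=31377 / 122486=0.26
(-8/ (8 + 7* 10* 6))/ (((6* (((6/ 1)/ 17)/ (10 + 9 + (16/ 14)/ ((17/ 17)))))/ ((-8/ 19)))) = 3196/ 42693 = 0.07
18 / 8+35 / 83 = 887 / 332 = 2.67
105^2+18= 11043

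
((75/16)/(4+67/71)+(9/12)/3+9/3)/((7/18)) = 10.80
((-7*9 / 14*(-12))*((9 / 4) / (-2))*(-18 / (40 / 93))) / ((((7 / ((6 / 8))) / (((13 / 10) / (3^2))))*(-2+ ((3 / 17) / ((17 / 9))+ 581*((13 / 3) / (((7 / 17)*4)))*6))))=0.00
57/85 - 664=-56383/85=-663.33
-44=-44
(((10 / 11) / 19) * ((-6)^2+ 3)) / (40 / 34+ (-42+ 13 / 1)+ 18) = -6630 / 34903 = -0.19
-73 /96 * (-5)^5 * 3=228125 /32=7128.91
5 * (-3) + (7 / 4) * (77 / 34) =-1501 / 136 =-11.04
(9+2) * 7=77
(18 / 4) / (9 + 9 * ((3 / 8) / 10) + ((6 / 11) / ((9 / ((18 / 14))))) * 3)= 0.47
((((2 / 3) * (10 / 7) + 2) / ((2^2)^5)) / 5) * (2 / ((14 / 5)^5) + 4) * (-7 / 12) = -11147321 / 8260976640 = -0.00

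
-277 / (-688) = 277 / 688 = 0.40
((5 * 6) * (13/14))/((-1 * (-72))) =65/168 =0.39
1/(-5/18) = -18/5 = -3.60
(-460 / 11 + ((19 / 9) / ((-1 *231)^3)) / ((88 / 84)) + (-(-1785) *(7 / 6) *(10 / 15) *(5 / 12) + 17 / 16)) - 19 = 518.72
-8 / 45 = -0.18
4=4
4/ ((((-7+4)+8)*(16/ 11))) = 11/ 20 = 0.55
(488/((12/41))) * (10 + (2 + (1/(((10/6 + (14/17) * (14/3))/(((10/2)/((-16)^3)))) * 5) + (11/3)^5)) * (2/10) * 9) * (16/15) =468885017312819/218505600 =2145871.86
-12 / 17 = -0.71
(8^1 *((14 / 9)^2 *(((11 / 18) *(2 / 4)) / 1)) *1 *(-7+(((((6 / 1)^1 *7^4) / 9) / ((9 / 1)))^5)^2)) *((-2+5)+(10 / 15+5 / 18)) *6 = 4432739742229500768764681.00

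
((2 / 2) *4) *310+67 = 1307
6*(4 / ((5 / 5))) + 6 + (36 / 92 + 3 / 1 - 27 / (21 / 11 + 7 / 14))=27042 / 1219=22.18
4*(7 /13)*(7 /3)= 196 /39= 5.03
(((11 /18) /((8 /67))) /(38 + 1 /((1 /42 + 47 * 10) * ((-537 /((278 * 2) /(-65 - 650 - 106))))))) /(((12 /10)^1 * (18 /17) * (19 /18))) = 0.10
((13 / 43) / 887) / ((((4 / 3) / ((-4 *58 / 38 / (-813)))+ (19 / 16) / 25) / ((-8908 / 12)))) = -0.00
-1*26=-26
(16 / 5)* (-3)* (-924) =44352 / 5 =8870.40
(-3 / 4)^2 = 9 / 16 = 0.56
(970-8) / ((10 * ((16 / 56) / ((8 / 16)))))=3367 / 20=168.35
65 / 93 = 0.70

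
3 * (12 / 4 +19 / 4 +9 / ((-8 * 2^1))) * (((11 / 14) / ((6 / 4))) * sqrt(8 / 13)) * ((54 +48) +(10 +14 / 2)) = 1054.37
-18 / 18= -1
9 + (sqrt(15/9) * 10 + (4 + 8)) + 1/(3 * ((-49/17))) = 10 * sqrt(15)/3 + 3070/147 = 33.79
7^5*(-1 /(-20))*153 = 2571471 /20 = 128573.55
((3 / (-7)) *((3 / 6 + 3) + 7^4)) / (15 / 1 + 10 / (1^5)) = -2061 / 50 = -41.22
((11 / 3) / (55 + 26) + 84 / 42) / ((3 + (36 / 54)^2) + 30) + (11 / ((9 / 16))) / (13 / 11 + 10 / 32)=4014577 / 305343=13.15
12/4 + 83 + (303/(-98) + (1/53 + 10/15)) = 83.59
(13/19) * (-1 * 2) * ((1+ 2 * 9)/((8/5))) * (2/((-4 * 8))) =65/64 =1.02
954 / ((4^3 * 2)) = 7.45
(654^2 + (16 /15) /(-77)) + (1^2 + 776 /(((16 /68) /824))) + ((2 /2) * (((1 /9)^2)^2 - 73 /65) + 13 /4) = 3145271.11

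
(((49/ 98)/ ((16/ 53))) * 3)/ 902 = 159/ 28864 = 0.01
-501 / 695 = -0.72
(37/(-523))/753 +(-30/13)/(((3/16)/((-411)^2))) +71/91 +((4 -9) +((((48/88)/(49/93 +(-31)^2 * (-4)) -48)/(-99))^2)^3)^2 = -565500217786337385543024918897932849553556068121660661575668942172022978964808318126119063276659816804342226163/272005609606391804429110234042965109918331105896015249035907762540254668516526774697161841743573315277683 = -2079002.04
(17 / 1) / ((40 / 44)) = 187 / 10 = 18.70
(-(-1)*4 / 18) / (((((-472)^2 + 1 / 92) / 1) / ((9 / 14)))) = 92 / 143472903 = 0.00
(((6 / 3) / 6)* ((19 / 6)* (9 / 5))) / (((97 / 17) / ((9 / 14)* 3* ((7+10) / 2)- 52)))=-11.86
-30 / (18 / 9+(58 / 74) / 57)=-63270 / 4247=-14.90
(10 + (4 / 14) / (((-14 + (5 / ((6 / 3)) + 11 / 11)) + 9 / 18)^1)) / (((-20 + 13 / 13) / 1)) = -349 / 665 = -0.52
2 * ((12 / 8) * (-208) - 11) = -646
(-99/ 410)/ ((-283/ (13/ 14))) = 0.00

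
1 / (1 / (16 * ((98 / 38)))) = 784 / 19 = 41.26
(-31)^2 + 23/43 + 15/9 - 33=119996/129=930.20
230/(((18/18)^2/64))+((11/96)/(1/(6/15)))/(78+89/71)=19879066381/1350480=14720.00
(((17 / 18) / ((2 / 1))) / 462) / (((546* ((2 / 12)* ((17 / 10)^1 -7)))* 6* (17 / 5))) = -25 / 240648408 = -0.00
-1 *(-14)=14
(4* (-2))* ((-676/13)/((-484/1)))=-0.86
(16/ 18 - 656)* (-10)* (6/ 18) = 58960/ 27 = 2183.70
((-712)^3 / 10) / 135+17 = -180460589 / 675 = -267349.02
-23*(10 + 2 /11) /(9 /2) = -5152 /99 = -52.04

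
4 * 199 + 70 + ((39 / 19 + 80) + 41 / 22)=397065 / 418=949.92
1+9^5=59050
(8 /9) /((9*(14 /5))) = 20 /567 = 0.04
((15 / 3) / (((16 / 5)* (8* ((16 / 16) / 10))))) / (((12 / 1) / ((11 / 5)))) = 275 / 768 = 0.36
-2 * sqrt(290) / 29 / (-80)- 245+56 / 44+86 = -1735 / 11+sqrt(290) / 1160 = -157.71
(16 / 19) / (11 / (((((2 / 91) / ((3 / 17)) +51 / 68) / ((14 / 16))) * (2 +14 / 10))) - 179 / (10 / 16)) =-0.00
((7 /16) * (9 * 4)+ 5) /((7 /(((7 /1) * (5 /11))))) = 415 /44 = 9.43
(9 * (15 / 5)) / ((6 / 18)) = 81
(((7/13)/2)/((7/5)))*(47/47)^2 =5/26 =0.19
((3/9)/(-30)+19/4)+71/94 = 46481/8460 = 5.49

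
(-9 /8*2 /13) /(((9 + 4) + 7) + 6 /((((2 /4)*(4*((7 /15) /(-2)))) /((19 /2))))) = 0.00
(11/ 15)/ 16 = 11/ 240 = 0.05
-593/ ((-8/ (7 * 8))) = 4151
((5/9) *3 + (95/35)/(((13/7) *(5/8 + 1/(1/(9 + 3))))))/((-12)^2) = 7021/567216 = 0.01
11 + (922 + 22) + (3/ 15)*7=956.40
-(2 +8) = -10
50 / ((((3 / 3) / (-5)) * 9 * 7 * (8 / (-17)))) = 2125 / 252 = 8.43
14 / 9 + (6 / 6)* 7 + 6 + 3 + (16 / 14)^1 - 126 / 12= 1033 / 126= 8.20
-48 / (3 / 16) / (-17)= 256 / 17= 15.06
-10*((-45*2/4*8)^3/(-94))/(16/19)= -34627500/47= -736755.32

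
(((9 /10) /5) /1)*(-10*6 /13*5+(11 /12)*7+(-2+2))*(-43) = 335271 /2600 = 128.95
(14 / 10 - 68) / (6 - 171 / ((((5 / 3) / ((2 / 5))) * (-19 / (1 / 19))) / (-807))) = 10545 / 13576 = 0.78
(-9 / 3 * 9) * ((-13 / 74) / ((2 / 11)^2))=42471 / 296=143.48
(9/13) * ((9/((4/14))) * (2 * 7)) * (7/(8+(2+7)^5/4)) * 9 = 1000188/768053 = 1.30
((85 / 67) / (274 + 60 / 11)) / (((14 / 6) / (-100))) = -140250 / 720853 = -0.19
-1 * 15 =-15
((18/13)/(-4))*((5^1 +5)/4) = -45/52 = -0.87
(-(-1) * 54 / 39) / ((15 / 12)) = 72 / 65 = 1.11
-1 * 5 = -5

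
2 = 2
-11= -11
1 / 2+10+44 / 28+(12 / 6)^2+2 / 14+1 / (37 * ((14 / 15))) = 601 / 37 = 16.24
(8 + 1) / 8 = 9 / 8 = 1.12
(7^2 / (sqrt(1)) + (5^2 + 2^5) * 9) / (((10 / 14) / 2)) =7868 / 5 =1573.60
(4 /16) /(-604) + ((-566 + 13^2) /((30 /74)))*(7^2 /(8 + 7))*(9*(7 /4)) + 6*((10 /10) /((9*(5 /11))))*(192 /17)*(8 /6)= -155132591623 /3080400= -50361.18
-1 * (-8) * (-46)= -368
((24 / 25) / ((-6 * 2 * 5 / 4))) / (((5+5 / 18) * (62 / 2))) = -144 / 368125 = -0.00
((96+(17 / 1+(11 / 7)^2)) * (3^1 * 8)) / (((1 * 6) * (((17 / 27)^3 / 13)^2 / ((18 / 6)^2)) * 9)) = 1481808985691112 / 1182740881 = 1252860.21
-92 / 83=-1.11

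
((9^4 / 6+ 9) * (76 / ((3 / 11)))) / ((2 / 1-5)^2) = 102410 / 3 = 34136.67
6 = 6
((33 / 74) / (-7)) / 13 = -0.00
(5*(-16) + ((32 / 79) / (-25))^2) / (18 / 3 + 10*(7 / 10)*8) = -5033048 / 3900625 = -1.29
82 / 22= 41 / 11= 3.73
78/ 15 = 26/ 5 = 5.20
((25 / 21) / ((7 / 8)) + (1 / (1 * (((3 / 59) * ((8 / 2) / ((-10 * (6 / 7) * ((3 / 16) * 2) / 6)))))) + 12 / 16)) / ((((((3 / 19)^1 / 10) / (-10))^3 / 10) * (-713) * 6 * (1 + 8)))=-34533.01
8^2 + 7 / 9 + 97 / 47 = 28274 / 423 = 66.84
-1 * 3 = -3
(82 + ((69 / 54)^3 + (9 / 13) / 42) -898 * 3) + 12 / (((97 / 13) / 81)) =-127648991671 / 51479064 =-2479.63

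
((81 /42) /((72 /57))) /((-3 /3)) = -171 /112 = -1.53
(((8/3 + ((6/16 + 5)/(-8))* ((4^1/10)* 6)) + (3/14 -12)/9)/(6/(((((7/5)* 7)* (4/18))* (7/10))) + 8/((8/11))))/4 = -7007/1639360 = -0.00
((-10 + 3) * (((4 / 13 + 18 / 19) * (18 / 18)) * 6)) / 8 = -3255 / 494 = -6.59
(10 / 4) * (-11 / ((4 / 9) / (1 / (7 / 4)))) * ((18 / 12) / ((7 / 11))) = -16335 / 196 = -83.34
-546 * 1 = -546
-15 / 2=-7.50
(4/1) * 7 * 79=2212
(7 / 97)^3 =343 / 912673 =0.00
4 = 4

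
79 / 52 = 1.52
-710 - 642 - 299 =-1651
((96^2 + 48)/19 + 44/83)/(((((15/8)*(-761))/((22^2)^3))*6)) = -349095817376768/54004365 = -6464214.83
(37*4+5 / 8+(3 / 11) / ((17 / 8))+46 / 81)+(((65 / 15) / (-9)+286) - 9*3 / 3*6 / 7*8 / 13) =4742636981 / 11027016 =430.09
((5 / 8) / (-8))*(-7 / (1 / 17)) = 595 / 64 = 9.30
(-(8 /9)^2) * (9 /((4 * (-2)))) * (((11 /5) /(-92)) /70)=-11 /36225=-0.00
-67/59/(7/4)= -268/413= -0.65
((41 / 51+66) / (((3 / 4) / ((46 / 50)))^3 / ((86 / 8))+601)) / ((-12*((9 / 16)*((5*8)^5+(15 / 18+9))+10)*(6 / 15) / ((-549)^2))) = -19101886268852160 / 157653760886772704579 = -0.00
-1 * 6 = -6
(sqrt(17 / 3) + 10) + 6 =sqrt(51) / 3 + 16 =18.38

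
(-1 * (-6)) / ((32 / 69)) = 207 / 16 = 12.94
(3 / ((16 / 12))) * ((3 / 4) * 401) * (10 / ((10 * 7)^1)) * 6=32481 / 56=580.02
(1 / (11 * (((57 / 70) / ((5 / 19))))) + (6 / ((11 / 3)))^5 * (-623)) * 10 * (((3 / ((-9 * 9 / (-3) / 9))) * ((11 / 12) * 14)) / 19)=-44621619397670 / 903803571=-49370.93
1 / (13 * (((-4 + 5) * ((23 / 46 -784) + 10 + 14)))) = -2 / 19747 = -0.00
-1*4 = -4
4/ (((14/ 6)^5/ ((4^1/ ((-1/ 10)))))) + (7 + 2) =6.69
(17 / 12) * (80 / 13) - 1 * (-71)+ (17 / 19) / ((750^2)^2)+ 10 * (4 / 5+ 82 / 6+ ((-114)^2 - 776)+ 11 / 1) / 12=803740078125000221 / 78152343750000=10284.27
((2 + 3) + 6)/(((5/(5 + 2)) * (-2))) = -77/10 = -7.70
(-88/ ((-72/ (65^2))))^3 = 100382543421875/ 729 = 137698962169.92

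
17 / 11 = 1.55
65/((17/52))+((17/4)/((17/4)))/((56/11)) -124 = 71419/952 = 75.02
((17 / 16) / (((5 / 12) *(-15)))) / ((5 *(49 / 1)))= -0.00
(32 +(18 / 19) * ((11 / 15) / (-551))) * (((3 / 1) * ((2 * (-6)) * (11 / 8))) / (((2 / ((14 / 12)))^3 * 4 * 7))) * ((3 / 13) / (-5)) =451405493 / 871020800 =0.52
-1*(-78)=78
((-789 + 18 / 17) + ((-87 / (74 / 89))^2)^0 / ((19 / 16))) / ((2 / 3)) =-762699 / 646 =-1180.65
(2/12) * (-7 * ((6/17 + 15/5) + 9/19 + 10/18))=-89173/17442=-5.11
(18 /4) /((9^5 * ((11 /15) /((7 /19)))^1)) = 35 /914166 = 0.00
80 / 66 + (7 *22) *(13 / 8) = 251.46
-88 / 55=-8 / 5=-1.60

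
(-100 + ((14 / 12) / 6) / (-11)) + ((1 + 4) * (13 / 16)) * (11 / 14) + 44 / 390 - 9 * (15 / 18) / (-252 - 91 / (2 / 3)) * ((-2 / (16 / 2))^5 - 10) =-165386008079 / 1706664960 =-96.91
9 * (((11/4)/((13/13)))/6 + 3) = 249/8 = 31.12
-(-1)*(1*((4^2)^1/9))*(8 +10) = 32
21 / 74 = 0.28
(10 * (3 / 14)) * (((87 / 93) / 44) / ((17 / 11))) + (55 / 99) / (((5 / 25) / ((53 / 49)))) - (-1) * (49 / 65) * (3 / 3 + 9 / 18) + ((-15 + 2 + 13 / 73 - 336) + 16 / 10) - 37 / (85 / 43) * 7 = -2091210036337 / 4411084860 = -474.08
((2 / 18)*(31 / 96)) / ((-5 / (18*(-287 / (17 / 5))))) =10.90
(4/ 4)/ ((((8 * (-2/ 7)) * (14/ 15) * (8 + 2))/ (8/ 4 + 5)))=-21/ 64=-0.33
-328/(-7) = 328/7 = 46.86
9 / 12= 3 / 4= 0.75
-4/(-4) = 1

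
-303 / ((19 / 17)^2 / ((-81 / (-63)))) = -788103 / 2527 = -311.87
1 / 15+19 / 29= 314 / 435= 0.72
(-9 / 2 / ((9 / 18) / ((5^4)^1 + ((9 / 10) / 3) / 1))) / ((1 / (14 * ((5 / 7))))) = -56277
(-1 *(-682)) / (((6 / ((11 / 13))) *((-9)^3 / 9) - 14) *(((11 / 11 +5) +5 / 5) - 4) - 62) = -3751 / 10049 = -0.37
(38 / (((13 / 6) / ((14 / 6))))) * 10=5320 / 13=409.23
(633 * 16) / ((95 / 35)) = 3731.37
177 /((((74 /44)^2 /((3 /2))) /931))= 87388.87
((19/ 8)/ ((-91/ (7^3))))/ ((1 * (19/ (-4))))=49/ 26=1.88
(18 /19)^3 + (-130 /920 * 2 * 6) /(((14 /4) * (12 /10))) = 493117 /1104299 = 0.45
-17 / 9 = -1.89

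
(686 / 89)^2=470596 / 7921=59.41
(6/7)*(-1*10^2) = -600/7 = -85.71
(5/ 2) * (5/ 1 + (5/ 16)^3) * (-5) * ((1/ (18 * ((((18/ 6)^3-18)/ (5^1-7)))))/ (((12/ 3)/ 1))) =515125/ 2654208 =0.19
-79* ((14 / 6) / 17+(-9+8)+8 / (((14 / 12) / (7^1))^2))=-1156876 / 51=-22683.84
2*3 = 6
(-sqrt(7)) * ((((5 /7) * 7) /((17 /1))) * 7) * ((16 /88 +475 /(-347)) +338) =-44996525 * sqrt(7) /64889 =-1834.67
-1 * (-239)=239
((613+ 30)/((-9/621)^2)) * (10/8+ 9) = 125514243/4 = 31378560.75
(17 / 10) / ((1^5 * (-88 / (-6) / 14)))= 357 / 220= 1.62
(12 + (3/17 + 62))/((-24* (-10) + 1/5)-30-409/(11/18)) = -69355/429233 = -0.16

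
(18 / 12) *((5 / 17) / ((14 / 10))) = 75 / 238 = 0.32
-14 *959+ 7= -13419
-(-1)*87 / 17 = 87 / 17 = 5.12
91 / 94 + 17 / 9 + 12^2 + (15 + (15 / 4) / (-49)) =13412893 / 82908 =161.78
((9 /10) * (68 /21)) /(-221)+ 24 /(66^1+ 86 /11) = 588 /1885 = 0.31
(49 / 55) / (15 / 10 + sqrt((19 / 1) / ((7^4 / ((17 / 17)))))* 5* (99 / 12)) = 0.17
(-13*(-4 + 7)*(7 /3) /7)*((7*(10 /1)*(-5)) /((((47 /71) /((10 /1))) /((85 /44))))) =68648125 /517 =132781.67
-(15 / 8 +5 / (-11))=-125 / 88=-1.42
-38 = -38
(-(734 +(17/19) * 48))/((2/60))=-442860/19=-23308.42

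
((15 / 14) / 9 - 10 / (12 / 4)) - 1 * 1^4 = -59 / 14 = -4.21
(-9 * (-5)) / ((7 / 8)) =360 / 7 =51.43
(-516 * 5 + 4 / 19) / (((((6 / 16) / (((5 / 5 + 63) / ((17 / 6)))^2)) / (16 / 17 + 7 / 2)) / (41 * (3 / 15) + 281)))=-2104186805157888 / 466735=-4508311579.71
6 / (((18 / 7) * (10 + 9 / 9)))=7 / 33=0.21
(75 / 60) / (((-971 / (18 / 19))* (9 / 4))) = -10 / 18449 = -0.00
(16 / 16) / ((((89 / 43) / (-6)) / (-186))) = 47988 / 89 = 539.19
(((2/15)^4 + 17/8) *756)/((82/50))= 6025271/6150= 979.72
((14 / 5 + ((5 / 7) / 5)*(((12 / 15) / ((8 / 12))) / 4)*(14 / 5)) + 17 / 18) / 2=1.93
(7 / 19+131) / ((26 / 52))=4992 / 19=262.74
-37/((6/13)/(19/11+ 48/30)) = -29341/110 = -266.74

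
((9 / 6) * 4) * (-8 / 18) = -2.67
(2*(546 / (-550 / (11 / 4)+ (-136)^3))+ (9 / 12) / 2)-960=-61899679 / 64504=-959.63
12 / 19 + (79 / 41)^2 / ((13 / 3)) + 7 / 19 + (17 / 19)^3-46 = -6509252869 / 149889727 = -43.43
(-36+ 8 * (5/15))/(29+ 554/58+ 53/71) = -41180/48549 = -0.85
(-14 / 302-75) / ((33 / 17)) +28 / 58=-5516914 / 144507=-38.18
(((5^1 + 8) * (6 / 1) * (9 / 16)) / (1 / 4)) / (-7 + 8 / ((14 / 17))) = 64.66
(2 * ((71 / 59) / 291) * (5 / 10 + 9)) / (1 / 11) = 14839 / 17169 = 0.86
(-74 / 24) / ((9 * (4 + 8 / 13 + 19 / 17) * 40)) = -8177 / 5473440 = -0.00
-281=-281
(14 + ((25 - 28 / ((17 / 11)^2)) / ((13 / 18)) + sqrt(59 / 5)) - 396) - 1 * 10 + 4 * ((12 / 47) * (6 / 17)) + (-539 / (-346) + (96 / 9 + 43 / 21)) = -153528319703 / 427674338 + sqrt(295) / 5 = -355.55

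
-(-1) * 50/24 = 25/12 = 2.08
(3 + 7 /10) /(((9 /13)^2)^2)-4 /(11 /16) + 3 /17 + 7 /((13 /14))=2871503977 /159497910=18.00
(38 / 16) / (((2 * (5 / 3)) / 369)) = 21033 / 80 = 262.91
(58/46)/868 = 29/19964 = 0.00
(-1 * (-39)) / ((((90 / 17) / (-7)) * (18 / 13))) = -20111 / 540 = -37.24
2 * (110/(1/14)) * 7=21560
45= 45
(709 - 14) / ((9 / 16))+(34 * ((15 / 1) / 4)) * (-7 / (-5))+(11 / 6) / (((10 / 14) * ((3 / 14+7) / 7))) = 1416.55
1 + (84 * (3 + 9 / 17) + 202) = 499.47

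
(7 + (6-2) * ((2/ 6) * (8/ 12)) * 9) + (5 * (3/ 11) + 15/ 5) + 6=25.36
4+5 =9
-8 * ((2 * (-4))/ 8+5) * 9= -288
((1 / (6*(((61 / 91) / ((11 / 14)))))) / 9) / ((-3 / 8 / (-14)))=4004 / 4941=0.81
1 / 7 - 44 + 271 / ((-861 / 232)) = -100633 / 861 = -116.88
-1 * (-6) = 6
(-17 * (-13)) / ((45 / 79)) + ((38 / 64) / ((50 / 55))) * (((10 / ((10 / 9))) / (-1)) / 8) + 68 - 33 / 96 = 10480879 / 23040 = 454.90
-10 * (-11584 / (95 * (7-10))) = -23168 / 57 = -406.46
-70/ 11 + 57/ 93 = -1961/ 341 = -5.75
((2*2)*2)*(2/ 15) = 16/ 15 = 1.07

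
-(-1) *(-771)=-771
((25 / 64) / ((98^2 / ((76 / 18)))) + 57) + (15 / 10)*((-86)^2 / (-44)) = -195.14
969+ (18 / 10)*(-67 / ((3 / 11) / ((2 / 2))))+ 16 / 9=23786 / 45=528.58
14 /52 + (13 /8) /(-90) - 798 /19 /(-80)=1453 /1872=0.78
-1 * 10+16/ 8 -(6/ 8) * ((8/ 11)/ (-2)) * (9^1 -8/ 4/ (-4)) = -119/ 22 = -5.41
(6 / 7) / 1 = 6 / 7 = 0.86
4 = 4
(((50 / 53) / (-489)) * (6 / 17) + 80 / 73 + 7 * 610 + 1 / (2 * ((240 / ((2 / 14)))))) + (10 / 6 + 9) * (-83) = 40654603224973 / 12007518880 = 3385.76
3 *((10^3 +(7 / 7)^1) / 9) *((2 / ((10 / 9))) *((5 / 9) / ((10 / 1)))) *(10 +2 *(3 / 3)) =2002 / 5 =400.40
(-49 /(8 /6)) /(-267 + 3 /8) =98 /711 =0.14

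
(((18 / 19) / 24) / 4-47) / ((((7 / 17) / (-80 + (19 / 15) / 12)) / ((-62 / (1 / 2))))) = -21652594459 / 19152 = -1130565.71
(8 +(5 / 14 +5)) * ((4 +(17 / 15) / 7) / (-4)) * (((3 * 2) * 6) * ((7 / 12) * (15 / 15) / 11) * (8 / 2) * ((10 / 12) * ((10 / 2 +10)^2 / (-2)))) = 9949.55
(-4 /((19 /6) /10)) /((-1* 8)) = 30 /19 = 1.58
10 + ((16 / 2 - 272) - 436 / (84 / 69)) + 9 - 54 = -4600 / 7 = -657.14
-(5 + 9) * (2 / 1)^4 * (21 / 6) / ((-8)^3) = 1.53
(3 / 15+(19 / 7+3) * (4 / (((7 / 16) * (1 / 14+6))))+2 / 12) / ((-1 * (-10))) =32029 / 35700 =0.90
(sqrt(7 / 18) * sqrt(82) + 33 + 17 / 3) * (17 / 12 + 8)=113 * sqrt(287) / 36 + 3277 / 9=417.29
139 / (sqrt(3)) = 139 * sqrt(3) / 3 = 80.25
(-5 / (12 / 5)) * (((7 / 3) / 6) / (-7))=25 / 216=0.12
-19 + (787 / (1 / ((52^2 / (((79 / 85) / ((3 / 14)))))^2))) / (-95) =-3219861.35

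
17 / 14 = 1.21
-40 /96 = -5 /12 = -0.42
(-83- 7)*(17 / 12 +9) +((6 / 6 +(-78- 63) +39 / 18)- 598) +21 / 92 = -461777 / 276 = -1673.11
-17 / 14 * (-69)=1173 / 14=83.79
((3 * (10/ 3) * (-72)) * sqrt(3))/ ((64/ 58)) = -1305 * sqrt(3)/ 2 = -1130.16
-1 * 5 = -5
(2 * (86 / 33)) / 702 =86 / 11583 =0.01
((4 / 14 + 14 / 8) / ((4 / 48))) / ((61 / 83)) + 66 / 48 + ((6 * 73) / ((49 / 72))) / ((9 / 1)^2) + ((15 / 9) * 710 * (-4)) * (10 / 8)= -421384955 / 71736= -5874.11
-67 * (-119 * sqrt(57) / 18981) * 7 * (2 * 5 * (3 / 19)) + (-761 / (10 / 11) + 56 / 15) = -798.32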